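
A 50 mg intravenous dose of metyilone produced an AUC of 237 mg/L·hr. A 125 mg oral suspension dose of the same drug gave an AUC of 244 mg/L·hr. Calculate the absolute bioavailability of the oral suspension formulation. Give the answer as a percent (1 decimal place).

F = (AUC_ev / D_ev) / (AUC_iv / D_iv)
  = (244/125) / (237/50)
  = 1.952 / 4.74 = 0.4118
  = 41.18%

F = 41.2%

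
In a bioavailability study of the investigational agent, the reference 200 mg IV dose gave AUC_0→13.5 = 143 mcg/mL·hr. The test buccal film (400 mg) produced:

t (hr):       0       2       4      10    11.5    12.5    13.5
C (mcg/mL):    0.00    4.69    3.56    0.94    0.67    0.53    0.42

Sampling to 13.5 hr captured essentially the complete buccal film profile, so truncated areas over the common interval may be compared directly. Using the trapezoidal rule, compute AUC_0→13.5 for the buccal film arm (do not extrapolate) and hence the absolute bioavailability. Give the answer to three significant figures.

Trapezoidal AUC_0→13.5 (buccal film):
  [0→2]: (0.00+4.69)/2 × 2 = 4.69
  [2→4]: (4.69+3.56)/2 × 2 = 8.25
  [4→10]: (3.56+0.94)/2 × 6 = 13.5
  [10→11.5]: (0.94+0.67)/2 × 1.5 = 1.2075
  [11.5→12.5]: (0.67+0.53)/2 × 1 = 0.6
  [12.5→13.5]: (0.53+0.42)/2 × 1 = 0.475
  Sum = 28.7225 mcg/mL·hr
F = (AUC_ev/D_ev)/(AUC_iv/D_iv) = (28.7225/400)/(143/200) = 0.07180625/0.715 = 0.1004

F = 0.100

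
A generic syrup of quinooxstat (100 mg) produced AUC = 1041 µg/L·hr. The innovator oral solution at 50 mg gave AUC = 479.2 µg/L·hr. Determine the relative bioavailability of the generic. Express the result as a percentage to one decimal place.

F_rel = 108.6%

F_rel = (AUC_test/D_test) / (AUC_ref/D_ref)
      = (1041/100) / (479.2/50)
      = 10.41 / 9.584 = 1.0862 = 108.62%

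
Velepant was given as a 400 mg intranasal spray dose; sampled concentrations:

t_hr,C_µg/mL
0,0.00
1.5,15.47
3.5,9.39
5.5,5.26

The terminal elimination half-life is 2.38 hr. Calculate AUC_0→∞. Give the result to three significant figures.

Trapezoidal AUC_0→5.5:
  [0→1.5]: (0.00+15.47)/2 × 1.5 = 11.6025
  [1.5→3.5]: (15.47+9.39)/2 × 2 = 24.86
  [3.5→5.5]: (9.39+5.26)/2 × 2 = 14.65
  Sum = 51.1125 µg/mL·hr
k_e = ln2 / t½ = 0.693147 / 2.38 = 0.2912 hr^-1
Extrapolated tail: C_last / k_e = 5.26 / 0.2912 = 18.063
AUC_0→∞ = 51.1125 + 18.063 = 69.1755 µg/mL·hr

AUC = 69.2 µg/mL·hr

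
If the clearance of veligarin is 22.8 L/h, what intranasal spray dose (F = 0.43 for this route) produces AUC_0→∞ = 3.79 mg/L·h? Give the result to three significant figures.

Dose = 201 mg

Dose = CL × AUC_0→∞ / F
     = 22.8 × 3.79 / 0.43 = 200.958 mg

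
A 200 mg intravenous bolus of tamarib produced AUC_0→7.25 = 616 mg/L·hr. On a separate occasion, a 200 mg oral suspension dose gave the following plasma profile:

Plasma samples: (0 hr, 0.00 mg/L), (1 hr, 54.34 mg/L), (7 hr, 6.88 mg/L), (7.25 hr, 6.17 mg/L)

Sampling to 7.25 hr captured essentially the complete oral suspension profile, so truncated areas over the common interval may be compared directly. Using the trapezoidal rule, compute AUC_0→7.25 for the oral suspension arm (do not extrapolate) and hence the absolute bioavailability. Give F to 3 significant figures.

Trapezoidal AUC_0→7.25 (oral suspension):
  [0→1]: (0.00+54.34)/2 × 1 = 27.17
  [1→7]: (54.34+6.88)/2 × 6 = 183.66
  [7→7.25]: (6.88+6.17)/2 × 0.25 = 1.63125
  Sum = 212.46125 mg/L·hr
F = (AUC_ev/D_ev)/(AUC_iv/D_iv) = (212.46125/200)/(616/200) = 1.06231/3.08 = 0.3449

F = 0.345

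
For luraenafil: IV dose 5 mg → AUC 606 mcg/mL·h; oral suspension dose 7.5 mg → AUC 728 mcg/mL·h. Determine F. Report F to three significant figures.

F = 0.801

F = (AUC_ev / D_ev) / (AUC_iv / D_iv)
  = (728/7.5) / (606/5)
  = 97.0667 / 121.2 = 0.8009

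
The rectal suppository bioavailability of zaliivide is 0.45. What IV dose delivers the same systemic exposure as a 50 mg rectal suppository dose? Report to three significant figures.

D_iv = 22.5 mg

Systemic exposure from an extravascular dose = F × D_ev, so the equivalent IV dose is F × D_ev.
D_iv = F × D_ev = 0.45 × 50 = 22.5 mg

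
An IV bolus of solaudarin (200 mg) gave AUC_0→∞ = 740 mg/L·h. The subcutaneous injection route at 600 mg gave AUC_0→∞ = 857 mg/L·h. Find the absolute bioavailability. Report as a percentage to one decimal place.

F = (AUC_ev / D_ev) / (AUC_iv / D_iv)
  = (857/600) / (740/200)
  = 1.42833 / 3.7 = 0.3860
  = 38.60%

F = 38.6%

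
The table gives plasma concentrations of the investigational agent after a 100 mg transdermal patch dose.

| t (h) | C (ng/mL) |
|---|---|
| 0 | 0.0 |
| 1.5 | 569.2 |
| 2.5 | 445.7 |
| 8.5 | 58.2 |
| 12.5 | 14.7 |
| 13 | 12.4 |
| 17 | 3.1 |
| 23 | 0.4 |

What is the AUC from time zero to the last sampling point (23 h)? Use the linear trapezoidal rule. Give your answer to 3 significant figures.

AUC = 2640 ng/mL·h

Trapezoidal AUC_0→23:
  [0→1.5]: (0.0+569.2)/2 × 1.5 = 426.9
  [1.5→2.5]: (569.2+445.7)/2 × 1 = 507.45
  [2.5→8.5]: (445.7+58.2)/2 × 6 = 1511.7
  [8.5→12.5]: (58.2+14.7)/2 × 4 = 145.8
  [12.5→13]: (14.7+12.4)/2 × 0.5 = 6.775
  [13→17]: (12.4+3.1)/2 × 4 = 31.0
  [17→23]: (3.1+0.4)/2 × 6 = 10.5
  Sum = 2640.125 ng/mL·h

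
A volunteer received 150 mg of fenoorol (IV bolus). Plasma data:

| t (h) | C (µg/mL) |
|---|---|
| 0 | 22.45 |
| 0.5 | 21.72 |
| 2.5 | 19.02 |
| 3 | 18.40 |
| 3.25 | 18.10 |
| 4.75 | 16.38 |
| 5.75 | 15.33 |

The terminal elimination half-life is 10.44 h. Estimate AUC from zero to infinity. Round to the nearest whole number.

Trapezoidal AUC_0→5.75:
  [0→0.5]: (22.45+21.72)/2 × 0.5 = 11.0425
  [0.5→2.5]: (21.72+19.02)/2 × 2 = 40.74
  [2.5→3]: (19.02+18.40)/2 × 0.5 = 9.355
  [3→3.25]: (18.40+18.10)/2 × 0.25 = 4.5625
  [3.25→4.75]: (18.10+16.38)/2 × 1.5 = 25.86
  [4.75→5.75]: (16.38+15.33)/2 × 1 = 15.855
  Sum = 107.415 µg/mL·h
k_e = ln2 / t½ = 0.693147 / 10.44 = 0.0664 h^-1
Extrapolated tail: C_last / k_e = 15.33 / 0.0664 = 230.873
AUC_0→∞ = 107.415 + 230.873 = 338.288 µg/mL·h

AUC = 338 µg/mL·h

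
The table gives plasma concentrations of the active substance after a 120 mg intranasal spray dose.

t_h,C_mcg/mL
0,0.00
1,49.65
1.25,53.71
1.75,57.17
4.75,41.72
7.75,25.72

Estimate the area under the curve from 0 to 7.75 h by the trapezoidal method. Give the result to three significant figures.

AUC = 315 mcg/mL·h

Trapezoidal AUC_0→7.75:
  [0→1]: (0.00+49.65)/2 × 1 = 24.825
  [1→1.25]: (49.65+53.71)/2 × 0.25 = 12.92
  [1.25→1.75]: (53.71+57.17)/2 × 0.5 = 27.72
  [1.75→4.75]: (57.17+41.72)/2 × 3 = 148.335
  [4.75→7.75]: (41.72+25.72)/2 × 3 = 101.16
  Sum = 314.96 mcg/mL·h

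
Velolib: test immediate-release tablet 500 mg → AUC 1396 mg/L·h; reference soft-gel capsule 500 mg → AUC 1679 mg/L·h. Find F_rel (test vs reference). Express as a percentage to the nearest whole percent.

F_rel = (AUC_test/D_test) / (AUC_ref/D_ref)
      = (1396/500) / (1679/500)
      = 2.792 / 3.358 = 0.8314 = 83.14%

F_rel = 83%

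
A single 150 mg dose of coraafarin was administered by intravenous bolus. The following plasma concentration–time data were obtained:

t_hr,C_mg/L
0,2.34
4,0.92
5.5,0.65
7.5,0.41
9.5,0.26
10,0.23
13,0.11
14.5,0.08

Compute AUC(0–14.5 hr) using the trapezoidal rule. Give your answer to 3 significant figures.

Trapezoidal AUC_0→14.5:
  [0→4]: (2.34+0.92)/2 × 4 = 6.52
  [4→5.5]: (0.92+0.65)/2 × 1.5 = 1.1775
  [5.5→7.5]: (0.65+0.41)/2 × 2 = 1.06
  [7.5→9.5]: (0.41+0.26)/2 × 2 = 0.67
  [9.5→10]: (0.26+0.23)/2 × 0.5 = 0.1225
  [10→13]: (0.23+0.11)/2 × 3 = 0.51
  [13→14.5]: (0.11+0.08)/2 × 1.5 = 0.1425
  Sum = 10.2025 mg/L·hr

AUC = 10.2 mg/L·hr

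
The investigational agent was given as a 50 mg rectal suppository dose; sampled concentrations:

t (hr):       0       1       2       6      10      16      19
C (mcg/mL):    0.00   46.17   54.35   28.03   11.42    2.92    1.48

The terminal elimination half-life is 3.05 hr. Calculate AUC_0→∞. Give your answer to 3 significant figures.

Trapezoidal AUC_0→19:
  [0→1]: (0.00+46.17)/2 × 1 = 23.085
  [1→2]: (46.17+54.35)/2 × 1 = 50.26
  [2→6]: (54.35+28.03)/2 × 4 = 164.76
  [6→10]: (28.03+11.42)/2 × 4 = 78.9
  [10→16]: (11.42+2.92)/2 × 6 = 43.02
  [16→19]: (2.92+1.48)/2 × 3 = 6.6
  Sum = 366.625 mcg/mL·hr
k_e = ln2 / t½ = 0.693147 / 3.05 = 0.2273 hr^-1
Extrapolated tail: C_last / k_e = 1.48 / 0.2273 = 6.511
AUC_0→∞ = 366.625 + 6.511 = 373.136 mcg/mL·hr

AUC = 373 mcg/mL·hr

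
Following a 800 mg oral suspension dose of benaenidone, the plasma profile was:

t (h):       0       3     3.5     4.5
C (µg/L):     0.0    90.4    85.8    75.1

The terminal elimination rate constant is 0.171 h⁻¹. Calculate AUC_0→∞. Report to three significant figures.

AUC = 699 µg/L·h

Trapezoidal AUC_0→4.5:
  [0→3]: (0.0+90.4)/2 × 3 = 135.6
  [3→3.5]: (90.4+85.8)/2 × 0.5 = 44.05
  [3.5→4.5]: (85.8+75.1)/2 × 1 = 80.45
  Sum = 260.1 µg/L·h
Extrapolated tail: C_last / k_e = 75.1 / 0.171 = 439.181
AUC_0→∞ = 260.1 + 439.181 = 699.281 µg/L·h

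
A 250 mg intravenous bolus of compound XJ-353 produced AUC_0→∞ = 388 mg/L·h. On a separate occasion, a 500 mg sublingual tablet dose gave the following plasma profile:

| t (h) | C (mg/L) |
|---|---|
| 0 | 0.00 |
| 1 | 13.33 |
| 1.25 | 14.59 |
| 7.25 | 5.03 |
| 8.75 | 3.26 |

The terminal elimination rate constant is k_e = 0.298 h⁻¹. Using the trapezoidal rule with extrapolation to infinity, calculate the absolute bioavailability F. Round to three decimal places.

F = 0.111

Trapezoidal AUC_0→8.75 (sublingual tablet):
  [0→1]: (0.00+13.33)/2 × 1 = 6.665
  [1→1.25]: (13.33+14.59)/2 × 0.25 = 3.49
  [1.25→7.25]: (14.59+5.03)/2 × 6 = 58.86
  [7.25→8.75]: (5.03+3.26)/2 × 1.5 = 6.2175
  Sum = 75.2325 mg/L·h
Tail: C_last/k_e = 3.26/0.298 = 10.940
AUC_0→∞ (sublingual tablet) = 75.2325 + 10.940 = 86.1725 mg/L·h
F = (AUC_ev/D_ev)/(AUC_iv/D_iv) = (86.1725/500)/(388/250) = 0.172345/1.552 = 0.1110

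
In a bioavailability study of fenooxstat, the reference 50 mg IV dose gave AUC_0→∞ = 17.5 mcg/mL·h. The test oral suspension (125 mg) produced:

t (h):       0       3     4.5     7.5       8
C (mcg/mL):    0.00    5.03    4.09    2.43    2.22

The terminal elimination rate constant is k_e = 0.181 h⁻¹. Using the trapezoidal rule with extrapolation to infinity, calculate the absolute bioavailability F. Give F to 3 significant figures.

Trapezoidal AUC_0→8 (oral suspension):
  [0→3]: (0.00+5.03)/2 × 3 = 7.545
  [3→4.5]: (5.03+4.09)/2 × 1.5 = 6.84
  [4.5→7.5]: (4.09+2.43)/2 × 3 = 9.78
  [7.5→8]: (2.43+2.22)/2 × 0.5 = 1.1625
  Sum = 25.3275 mcg/mL·h
Tail: C_last/k_e = 2.22/0.181 = 12.265
AUC_0→∞ (oral suspension) = 25.3275 + 12.265 = 37.5925 mcg/mL·h
F = (AUC_ev/D_ev)/(AUC_iv/D_iv) = (37.5925/125)/(17.5/50) = 0.30074/0.35 = 0.8593

F = 0.859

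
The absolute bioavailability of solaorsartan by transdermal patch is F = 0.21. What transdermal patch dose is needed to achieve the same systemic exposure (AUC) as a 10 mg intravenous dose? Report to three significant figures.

D_transdermal = 47.6 mg

For equal systemic exposure: F × D_ev = D_iv
D_ev = D_iv / F = 10 / 0.21 = 47.619 mg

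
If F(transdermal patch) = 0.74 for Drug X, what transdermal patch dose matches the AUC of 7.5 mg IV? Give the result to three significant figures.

For equal systemic exposure: F × D_ev = D_iv
D_ev = D_iv / F = 7.5 / 0.74 = 10.1351 mg

D_transdermal = 10.1 mg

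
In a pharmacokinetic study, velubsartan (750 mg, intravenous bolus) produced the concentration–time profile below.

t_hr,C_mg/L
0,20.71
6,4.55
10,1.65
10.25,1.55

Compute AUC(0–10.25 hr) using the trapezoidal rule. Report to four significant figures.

AUC = 88.58 mg/L·hr

Trapezoidal AUC_0→10.25:
  [0→6]: (20.71+4.55)/2 × 6 = 75.78
  [6→10]: (4.55+1.65)/2 × 4 = 12.4
  [10→10.25]: (1.65+1.55)/2 × 0.25 = 0.4
  Sum = 88.58 mg/L·hr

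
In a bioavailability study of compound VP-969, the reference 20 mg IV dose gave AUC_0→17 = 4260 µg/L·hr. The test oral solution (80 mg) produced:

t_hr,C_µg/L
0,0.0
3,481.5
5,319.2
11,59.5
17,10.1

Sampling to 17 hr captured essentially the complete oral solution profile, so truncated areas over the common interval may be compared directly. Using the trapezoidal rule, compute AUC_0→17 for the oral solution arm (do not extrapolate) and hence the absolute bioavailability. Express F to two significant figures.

Trapezoidal AUC_0→17 (oral solution):
  [0→3]: (0.0+481.5)/2 × 3 = 722.25
  [3→5]: (481.5+319.2)/2 × 2 = 800.7
  [5→11]: (319.2+59.5)/2 × 6 = 1136.1
  [11→17]: (59.5+10.1)/2 × 6 = 208.8
  Sum = 2867.85 µg/L·hr
F = (AUC_ev/D_ev)/(AUC_iv/D_iv) = (2867.85/80)/(4260/20) = 35.848125/213 = 0.1683

F = 0.17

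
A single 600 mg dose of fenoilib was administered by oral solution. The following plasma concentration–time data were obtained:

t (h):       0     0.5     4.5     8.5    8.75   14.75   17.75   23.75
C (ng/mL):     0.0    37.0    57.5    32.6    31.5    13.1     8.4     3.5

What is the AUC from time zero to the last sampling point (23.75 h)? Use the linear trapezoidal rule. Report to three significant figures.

AUC = 588 ng/mL·h

Trapezoidal AUC_0→23.75:
  [0→0.5]: (0.0+37.0)/2 × 0.5 = 9.25
  [0.5→4.5]: (37.0+57.5)/2 × 4 = 189.0
  [4.5→8.5]: (57.5+32.6)/2 × 4 = 180.2
  [8.5→8.75]: (32.6+31.5)/2 × 0.25 = 8.0125
  [8.75→14.75]: (31.5+13.1)/2 × 6 = 133.8
  [14.75→17.75]: (13.1+8.4)/2 × 3 = 32.25
  [17.75→23.75]: (8.4+3.5)/2 × 6 = 35.7
  Sum = 588.2125 ng/mL·h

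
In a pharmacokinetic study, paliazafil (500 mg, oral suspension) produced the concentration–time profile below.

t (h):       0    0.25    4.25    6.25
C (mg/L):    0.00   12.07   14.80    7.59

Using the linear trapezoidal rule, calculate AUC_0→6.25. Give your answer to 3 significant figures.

AUC = 77.6 mg/L·h

Trapezoidal AUC_0→6.25:
  [0→0.25]: (0.00+12.07)/2 × 0.25 = 1.50875
  [0.25→4.25]: (12.07+14.80)/2 × 4 = 53.74
  [4.25→6.25]: (14.80+7.59)/2 × 2 = 22.39
  Sum = 77.63875 mg/L·h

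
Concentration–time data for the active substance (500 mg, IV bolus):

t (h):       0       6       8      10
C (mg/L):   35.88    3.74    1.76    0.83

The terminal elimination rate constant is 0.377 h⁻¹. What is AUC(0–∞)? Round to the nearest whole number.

Trapezoidal AUC_0→10:
  [0→6]: (35.88+3.74)/2 × 6 = 118.86
  [6→8]: (3.74+1.76)/2 × 2 = 5.5
  [8→10]: (1.76+0.83)/2 × 2 = 2.59
  Sum = 126.95 mg/L·h
Extrapolated tail: C_last / k_e = 0.83 / 0.377 = 2.202
AUC_0→∞ = 126.95 + 2.202 = 129.152 mg/L·h

AUC = 129 mg/L·h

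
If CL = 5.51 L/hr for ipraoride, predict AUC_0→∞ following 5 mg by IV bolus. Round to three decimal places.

AUC = 0.907 mg/L·hr

AUC_0→∞ = Dose_iv / CL
        = 5 / 5.51 = 0.907441 mg/L·hr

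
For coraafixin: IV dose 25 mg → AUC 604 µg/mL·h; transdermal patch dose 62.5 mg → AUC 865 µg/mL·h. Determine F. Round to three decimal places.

F = (AUC_ev / D_ev) / (AUC_iv / D_iv)
  = (865/62.5) / (604/25)
  = 13.84 / 24.16 = 0.5728

F = 0.573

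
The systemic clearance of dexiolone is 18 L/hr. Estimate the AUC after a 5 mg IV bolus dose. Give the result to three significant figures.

AUC = 0.278 mg/L·hr

AUC_0→∞ = Dose_iv / CL
        = 5 / 18 = 0.277778 mg/L·hr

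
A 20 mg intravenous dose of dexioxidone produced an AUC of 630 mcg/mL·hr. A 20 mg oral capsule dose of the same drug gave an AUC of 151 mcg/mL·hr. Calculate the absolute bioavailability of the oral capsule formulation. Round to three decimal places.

F = 0.240

F = (AUC_ev / D_ev) / (AUC_iv / D_iv)
  = (151/20) / (630/20)
  = 7.55 / 31.5 = 0.2397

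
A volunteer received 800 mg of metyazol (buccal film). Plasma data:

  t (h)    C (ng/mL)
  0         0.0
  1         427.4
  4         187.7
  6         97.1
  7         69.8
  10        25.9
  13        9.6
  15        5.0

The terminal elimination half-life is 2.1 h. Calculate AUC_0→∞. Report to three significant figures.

Trapezoidal AUC_0→15:
  [0→1]: (0.0+427.4)/2 × 1 = 213.7
  [1→4]: (427.4+187.7)/2 × 3 = 922.65
  [4→6]: (187.7+97.1)/2 × 2 = 284.8
  [6→7]: (97.1+69.8)/2 × 1 = 83.45
  [7→10]: (69.8+25.9)/2 × 3 = 143.55
  [10→13]: (25.9+9.6)/2 × 3 = 53.25
  [13→15]: (9.6+5.0)/2 × 2 = 14.6
  Sum = 1716.0 ng/mL·h
k_e = ln2 / t½ = 0.693147 / 2.1 = 0.3301 h^-1
Extrapolated tail: C_last / k_e = 5.0 / 0.3301 = 15.147
AUC_0→∞ = 1716.0 + 15.147 = 1731.147 ng/mL·h

AUC = 1730 ng/mL·h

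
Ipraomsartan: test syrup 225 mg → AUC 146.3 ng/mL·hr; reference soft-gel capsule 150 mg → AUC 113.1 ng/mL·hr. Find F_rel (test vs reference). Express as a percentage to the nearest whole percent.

F_rel = 86%

F_rel = (AUC_test/D_test) / (AUC_ref/D_ref)
      = (146.3/225) / (113.1/150)
      = 0.650222 / 0.754 = 0.8624 = 86.24%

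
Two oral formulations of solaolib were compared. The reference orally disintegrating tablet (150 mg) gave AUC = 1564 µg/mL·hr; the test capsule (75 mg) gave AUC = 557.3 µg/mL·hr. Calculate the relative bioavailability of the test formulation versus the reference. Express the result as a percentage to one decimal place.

F_rel = (AUC_test/D_test) / (AUC_ref/D_ref)
      = (557.3/75) / (1564/150)
      = 7.43067 / 10.4267 = 0.7127 = 71.27%

F_rel = 71.3%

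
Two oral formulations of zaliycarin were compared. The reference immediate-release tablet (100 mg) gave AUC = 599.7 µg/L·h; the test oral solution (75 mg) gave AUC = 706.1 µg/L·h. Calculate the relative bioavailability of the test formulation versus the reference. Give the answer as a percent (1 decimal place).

F_rel = 157.0%

F_rel = (AUC_test/D_test) / (AUC_ref/D_ref)
      = (706.1/75) / (599.7/100)
      = 9.41467 / 5.997 = 1.5699 = 156.99%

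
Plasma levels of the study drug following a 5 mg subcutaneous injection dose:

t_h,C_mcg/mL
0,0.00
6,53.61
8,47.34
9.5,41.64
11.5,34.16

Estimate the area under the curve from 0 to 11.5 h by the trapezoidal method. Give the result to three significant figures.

Trapezoidal AUC_0→11.5:
  [0→6]: (0.00+53.61)/2 × 6 = 160.83
  [6→8]: (53.61+47.34)/2 × 2 = 100.95
  [8→9.5]: (47.34+41.64)/2 × 1.5 = 66.735
  [9.5→11.5]: (41.64+34.16)/2 × 2 = 75.8
  Sum = 404.315 mcg/mL·h

AUC = 404 mcg/mL·h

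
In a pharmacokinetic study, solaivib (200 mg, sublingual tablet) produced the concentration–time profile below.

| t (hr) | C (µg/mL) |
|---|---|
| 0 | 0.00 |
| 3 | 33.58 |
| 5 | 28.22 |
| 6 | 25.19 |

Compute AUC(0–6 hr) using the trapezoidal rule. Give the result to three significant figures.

Trapezoidal AUC_0→6:
  [0→3]: (0.00+33.58)/2 × 3 = 50.37
  [3→5]: (33.58+28.22)/2 × 2 = 61.8
  [5→6]: (28.22+25.19)/2 × 1 = 26.705
  Sum = 138.875 µg/mL·hr

AUC = 139 µg/mL·hr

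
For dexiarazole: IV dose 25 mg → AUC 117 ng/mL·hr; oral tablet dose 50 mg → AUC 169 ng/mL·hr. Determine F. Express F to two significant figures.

F = 0.72

F = (AUC_ev / D_ev) / (AUC_iv / D_iv)
  = (169/50) / (117/25)
  = 3.38 / 4.68 = 0.7222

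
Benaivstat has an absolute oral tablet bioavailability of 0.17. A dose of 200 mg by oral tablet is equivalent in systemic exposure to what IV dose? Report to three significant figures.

Systemic exposure from an extravascular dose = F × D_ev, so the equivalent IV dose is F × D_ev.
D_iv = F × D_ev = 0.17 × 200 = 34 mg

D_iv = 34.0 mg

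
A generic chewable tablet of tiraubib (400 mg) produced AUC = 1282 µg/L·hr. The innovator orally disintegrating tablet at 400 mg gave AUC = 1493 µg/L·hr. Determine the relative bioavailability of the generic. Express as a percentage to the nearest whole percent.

F_rel = (AUC_test/D_test) / (AUC_ref/D_ref)
      = (1282/400) / (1493/400)
      = 3.205 / 3.7325 = 0.8587 = 85.87%

F_rel = 86%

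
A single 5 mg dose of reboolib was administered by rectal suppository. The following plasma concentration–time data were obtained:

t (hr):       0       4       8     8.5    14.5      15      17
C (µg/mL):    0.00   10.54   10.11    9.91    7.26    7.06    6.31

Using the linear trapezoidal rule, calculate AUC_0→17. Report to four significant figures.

Trapezoidal AUC_0→17:
  [0→4]: (0.00+10.54)/2 × 4 = 21.08
  [4→8]: (10.54+10.11)/2 × 4 = 41.3
  [8→8.5]: (10.11+9.91)/2 × 0.5 = 5.005
  [8.5→14.5]: (9.91+7.26)/2 × 6 = 51.51
  [14.5→15]: (7.26+7.06)/2 × 0.5 = 3.58
  [15→17]: (7.06+6.31)/2 × 2 = 13.37
  Sum = 135.845 µg/mL·hr

AUC = 135.8 µg/mL·hr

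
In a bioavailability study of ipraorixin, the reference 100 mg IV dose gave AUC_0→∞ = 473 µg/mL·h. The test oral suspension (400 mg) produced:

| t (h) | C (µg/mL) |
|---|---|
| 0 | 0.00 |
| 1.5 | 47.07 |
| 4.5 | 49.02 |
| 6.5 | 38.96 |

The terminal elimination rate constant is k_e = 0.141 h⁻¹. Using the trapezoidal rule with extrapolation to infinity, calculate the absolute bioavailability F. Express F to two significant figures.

Trapezoidal AUC_0→6.5 (oral suspension):
  [0→1.5]: (0.00+47.07)/2 × 1.5 = 35.3025
  [1.5→4.5]: (47.07+49.02)/2 × 3 = 144.135
  [4.5→6.5]: (49.02+38.96)/2 × 2 = 87.98
  Sum = 267.4175 µg/mL·h
Tail: C_last/k_e = 38.96/0.141 = 276.312
AUC_0→∞ (oral suspension) = 267.4175 + 276.312 = 543.7295 µg/mL·h
F = (AUC_ev/D_ev)/(AUC_iv/D_iv) = (543.7295/400)/(473/100) = 1.35932/4.73 = 0.2874

F = 0.29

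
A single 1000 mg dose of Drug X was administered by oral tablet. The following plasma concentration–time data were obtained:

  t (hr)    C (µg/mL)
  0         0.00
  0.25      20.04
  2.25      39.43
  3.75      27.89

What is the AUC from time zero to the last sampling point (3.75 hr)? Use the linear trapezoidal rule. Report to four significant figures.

Trapezoidal AUC_0→3.75:
  [0→0.25]: (0.00+20.04)/2 × 0.25 = 2.505
  [0.25→2.25]: (20.04+39.43)/2 × 2 = 59.47
  [2.25→3.75]: (39.43+27.89)/2 × 1.5 = 50.49
  Sum = 112.465 µg/mL·hr

AUC = 112.5 µg/mL·hr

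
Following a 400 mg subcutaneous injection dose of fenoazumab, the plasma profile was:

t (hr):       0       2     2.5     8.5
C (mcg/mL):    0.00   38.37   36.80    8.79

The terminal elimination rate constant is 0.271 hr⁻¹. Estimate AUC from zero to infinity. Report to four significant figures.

Trapezoidal AUC_0→8.5:
  [0→2]: (0.00+38.37)/2 × 2 = 38.37
  [2→2.5]: (38.37+36.80)/2 × 0.5 = 18.7925
  [2.5→8.5]: (36.80+8.79)/2 × 6 = 136.77
  Sum = 193.9325 mcg/mL·hr
Extrapolated tail: C_last / k_e = 8.79 / 0.271 = 32.435
AUC_0→∞ = 193.9325 + 32.435 = 226.3675 mcg/mL·hr

AUC = 226.4 mcg/mL·hr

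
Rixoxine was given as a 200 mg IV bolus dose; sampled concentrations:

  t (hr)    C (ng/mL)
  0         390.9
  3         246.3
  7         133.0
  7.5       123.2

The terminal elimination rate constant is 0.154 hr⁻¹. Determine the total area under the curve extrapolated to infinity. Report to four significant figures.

Trapezoidal AUC_0→7.5:
  [0→3]: (390.9+246.3)/2 × 3 = 955.8
  [3→7]: (246.3+133.0)/2 × 4 = 758.6
  [7→7.5]: (133.0+123.2)/2 × 0.5 = 64.05
  Sum = 1778.45 ng/mL·hr
Extrapolated tail: C_last / k_e = 123.2 / 0.154 = 800.000
AUC_0→∞ = 1778.45 + 800.000 = 2578.45 ng/mL·hr

AUC = 2578 ng/mL·hr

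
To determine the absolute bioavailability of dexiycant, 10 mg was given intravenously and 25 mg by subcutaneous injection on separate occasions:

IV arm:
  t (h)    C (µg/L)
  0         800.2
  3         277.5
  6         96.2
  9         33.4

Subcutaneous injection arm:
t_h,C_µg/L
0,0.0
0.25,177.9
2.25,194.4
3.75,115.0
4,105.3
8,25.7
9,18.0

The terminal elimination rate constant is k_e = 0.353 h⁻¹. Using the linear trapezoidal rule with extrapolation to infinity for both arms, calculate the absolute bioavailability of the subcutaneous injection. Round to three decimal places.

F = 0.160

Trapezoidal AUC_0→9 (IV):
  [0→3]: (800.2+277.5)/2 × 3 = 1616.55
  [3→6]: (277.5+96.2)/2 × 3 = 560.55
  [6→9]: (96.2+33.4)/2 × 3 = 194.4
  Sum = 2371.5 µg/L·h
IV tail: 33.4/0.353 = 94.618; AUC_iv,0→∞ = 2371.5 + 94.618 = 2466.118 µg/L·h
Trapezoidal AUC_0→9 (subcutaneous injection):
  [0→0.25]: (0.0+177.9)/2 × 0.25 = 22.2375
  [0.25→2.25]: (177.9+194.4)/2 × 2 = 372.3
  [2.25→3.75]: (194.4+115.0)/2 × 1.5 = 232.05
  [3.75→4]: (115.0+105.3)/2 × 0.25 = 27.5375
  [4→8]: (105.3+25.7)/2 × 4 = 262.0
  [8→9]: (25.7+18.0)/2 × 1 = 21.85
  Sum = 937.975 µg/L·h
subcutaneous injection tail: 18.0/0.353 = 50.992; AUC_ev,0→∞ = 937.975 + 50.992 = 988.967 µg/L·h
F = (AUC_ev/D_ev)/(AUC_iv/D_iv) = (988.967/25)/(2466.118/10) = 39.55868/246.6118 = 0.1604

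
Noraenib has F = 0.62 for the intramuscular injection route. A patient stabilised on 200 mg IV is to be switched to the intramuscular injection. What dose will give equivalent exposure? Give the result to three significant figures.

For equal systemic exposure: F × D_ev = D_iv
D_ev = D_iv / F = 200 / 0.62 = 322.581 mg

D_intramuscular = 323 mg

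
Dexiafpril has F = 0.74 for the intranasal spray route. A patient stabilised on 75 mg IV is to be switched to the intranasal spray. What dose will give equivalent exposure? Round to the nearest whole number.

For equal systemic exposure: F × D_ev = D_iv
D_ev = D_iv / F = 75 / 0.74 = 101.351 mg

D_intranasal = 101 mg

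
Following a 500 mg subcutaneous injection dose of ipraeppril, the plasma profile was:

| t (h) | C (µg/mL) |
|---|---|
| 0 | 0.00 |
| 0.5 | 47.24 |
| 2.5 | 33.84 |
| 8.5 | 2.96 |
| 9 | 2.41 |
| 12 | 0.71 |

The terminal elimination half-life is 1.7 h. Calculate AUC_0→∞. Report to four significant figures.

Trapezoidal AUC_0→12:
  [0→0.5]: (0.00+47.24)/2 × 0.5 = 11.81
  [0.5→2.5]: (47.24+33.84)/2 × 2 = 81.08
  [2.5→8.5]: (33.84+2.96)/2 × 6 = 110.4
  [8.5→9]: (2.96+2.41)/2 × 0.5 = 1.3425
  [9→12]: (2.41+0.71)/2 × 3 = 4.68
  Sum = 209.3125 µg/mL·h
k_e = ln2 / t½ = 0.693147 / 1.7 = 0.4077 h^-1
Extrapolated tail: C_last / k_e = 0.71 / 0.4077 = 1.741
AUC_0→∞ = 209.3125 + 1.741 = 211.0535 µg/mL·h

AUC = 211.1 µg/mL·h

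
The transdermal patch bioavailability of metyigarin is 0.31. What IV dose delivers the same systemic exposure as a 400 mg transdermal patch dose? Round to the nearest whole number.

Systemic exposure from an extravascular dose = F × D_ev, so the equivalent IV dose is F × D_ev.
D_iv = F × D_ev = 0.31 × 400 = 124 mg

D_iv = 124 mg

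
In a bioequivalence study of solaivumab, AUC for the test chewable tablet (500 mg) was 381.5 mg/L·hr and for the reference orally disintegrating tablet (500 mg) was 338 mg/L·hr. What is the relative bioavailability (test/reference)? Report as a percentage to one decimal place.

F_rel = 112.9%

F_rel = (AUC_test/D_test) / (AUC_ref/D_ref)
      = (381.5/500) / (338/500)
      = 0.763 / 0.676 = 1.1287 = 112.87%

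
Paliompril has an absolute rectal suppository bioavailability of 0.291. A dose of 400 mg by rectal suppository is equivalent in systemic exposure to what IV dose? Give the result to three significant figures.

D_iv = 116 mg

Systemic exposure from an extravascular dose = F × D_ev, so the equivalent IV dose is F × D_ev.
D_iv = F × D_ev = 0.291 × 400 = 116.4 mg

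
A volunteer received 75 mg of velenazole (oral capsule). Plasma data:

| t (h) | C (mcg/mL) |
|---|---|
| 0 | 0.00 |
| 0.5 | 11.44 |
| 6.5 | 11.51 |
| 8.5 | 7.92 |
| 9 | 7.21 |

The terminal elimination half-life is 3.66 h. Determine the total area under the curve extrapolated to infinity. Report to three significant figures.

Trapezoidal AUC_0→9:
  [0→0.5]: (0.00+11.44)/2 × 0.5 = 2.86
  [0.5→6.5]: (11.44+11.51)/2 × 6 = 68.85
  [6.5→8.5]: (11.51+7.92)/2 × 2 = 19.43
  [8.5→9]: (7.92+7.21)/2 × 0.5 = 3.7825
  Sum = 94.9225 mcg/mL·h
k_e = ln2 / t½ = 0.693147 / 3.66 = 0.1894 h^-1
Extrapolated tail: C_last / k_e = 7.21 / 0.1894 = 38.068
AUC_0→∞ = 94.9225 + 38.068 = 132.9905 mcg/mL·h

AUC = 133 mcg/mL·h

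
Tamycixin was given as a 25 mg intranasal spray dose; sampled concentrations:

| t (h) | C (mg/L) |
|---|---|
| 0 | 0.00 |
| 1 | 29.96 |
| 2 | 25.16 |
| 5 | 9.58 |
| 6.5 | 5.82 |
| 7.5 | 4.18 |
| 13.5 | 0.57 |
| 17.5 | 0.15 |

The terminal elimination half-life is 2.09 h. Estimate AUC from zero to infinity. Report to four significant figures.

Trapezoidal AUC_0→17.5:
  [0→1]: (0.00+29.96)/2 × 1 = 14.98
  [1→2]: (29.96+25.16)/2 × 1 = 27.56
  [2→5]: (25.16+9.58)/2 × 3 = 52.11
  [5→6.5]: (9.58+5.82)/2 × 1.5 = 11.55
  [6.5→7.5]: (5.82+4.18)/2 × 1 = 5.0
  [7.5→13.5]: (4.18+0.57)/2 × 6 = 14.25
  [13.5→17.5]: (0.57+0.15)/2 × 4 = 1.44
  Sum = 126.89 mg/L·h
k_e = ln2 / t½ = 0.693147 / 2.09 = 0.3316 h^-1
Extrapolated tail: C_last / k_e = 0.15 / 0.3316 = 0.452
AUC_0→∞ = 126.89 + 0.452 = 127.342 mg/L·h

AUC = 127.3 mg/L·h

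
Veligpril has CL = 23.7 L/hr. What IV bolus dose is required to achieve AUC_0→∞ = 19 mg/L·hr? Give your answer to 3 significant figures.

Dose = 450 mg

Dose_iv = CL × AUC_0→∞
     = 23.7 × 19 = 450.3 mg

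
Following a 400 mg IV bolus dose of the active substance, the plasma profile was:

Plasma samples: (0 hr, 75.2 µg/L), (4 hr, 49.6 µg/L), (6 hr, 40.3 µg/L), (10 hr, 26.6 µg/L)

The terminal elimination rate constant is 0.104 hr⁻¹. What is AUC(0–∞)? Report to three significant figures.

Trapezoidal AUC_0→10:
  [0→4]: (75.2+49.6)/2 × 4 = 249.6
  [4→6]: (49.6+40.3)/2 × 2 = 89.9
  [6→10]: (40.3+26.6)/2 × 4 = 133.8
  Sum = 473.3 µg/L·hr
Extrapolated tail: C_last / k_e = 26.6 / 0.104 = 255.769
AUC_0→∞ = 473.3 + 255.769 = 729.069 µg/L·hr

AUC = 729 µg/L·hr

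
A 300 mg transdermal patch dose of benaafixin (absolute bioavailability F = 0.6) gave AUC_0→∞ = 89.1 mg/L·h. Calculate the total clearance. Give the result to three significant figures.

CL = 2.02 L/h

CL = F × Dose / AUC_0→∞
   = 0.6 × 300 / 89.1 = 2.0202 L/h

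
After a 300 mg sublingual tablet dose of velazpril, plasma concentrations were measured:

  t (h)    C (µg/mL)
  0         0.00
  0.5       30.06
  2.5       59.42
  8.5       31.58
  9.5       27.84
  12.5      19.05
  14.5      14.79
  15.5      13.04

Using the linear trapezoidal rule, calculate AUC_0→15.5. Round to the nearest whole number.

AUC = 518 µg/mL·h

Trapezoidal AUC_0→15.5:
  [0→0.5]: (0.00+30.06)/2 × 0.5 = 7.515
  [0.5→2.5]: (30.06+59.42)/2 × 2 = 89.48
  [2.5→8.5]: (59.42+31.58)/2 × 6 = 273.0
  [8.5→9.5]: (31.58+27.84)/2 × 1 = 29.71
  [9.5→12.5]: (27.84+19.05)/2 × 3 = 70.335
  [12.5→14.5]: (19.05+14.79)/2 × 2 = 33.84
  [14.5→15.5]: (14.79+13.04)/2 × 1 = 13.915
  Sum = 517.795 µg/mL·h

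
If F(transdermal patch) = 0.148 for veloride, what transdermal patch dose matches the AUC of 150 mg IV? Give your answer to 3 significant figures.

D_transdermal = 1010 mg

For equal systemic exposure: F × D_ev = D_iv
D_ev = D_iv / F = 150 / 0.148 = 1013.51 mg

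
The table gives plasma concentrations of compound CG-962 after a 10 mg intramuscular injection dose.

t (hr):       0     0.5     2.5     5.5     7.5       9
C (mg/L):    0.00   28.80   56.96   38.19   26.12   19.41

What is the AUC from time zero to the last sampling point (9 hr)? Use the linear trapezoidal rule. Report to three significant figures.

Trapezoidal AUC_0→9:
  [0→0.5]: (0.00+28.80)/2 × 0.5 = 7.2
  [0.5→2.5]: (28.80+56.96)/2 × 2 = 85.76
  [2.5→5.5]: (56.96+38.19)/2 × 3 = 142.725
  [5.5→7.5]: (38.19+26.12)/2 × 2 = 64.31
  [7.5→9]: (26.12+19.41)/2 × 1.5 = 34.1475
  Sum = 334.1425 mg/L·hr

AUC = 334 mg/L·hr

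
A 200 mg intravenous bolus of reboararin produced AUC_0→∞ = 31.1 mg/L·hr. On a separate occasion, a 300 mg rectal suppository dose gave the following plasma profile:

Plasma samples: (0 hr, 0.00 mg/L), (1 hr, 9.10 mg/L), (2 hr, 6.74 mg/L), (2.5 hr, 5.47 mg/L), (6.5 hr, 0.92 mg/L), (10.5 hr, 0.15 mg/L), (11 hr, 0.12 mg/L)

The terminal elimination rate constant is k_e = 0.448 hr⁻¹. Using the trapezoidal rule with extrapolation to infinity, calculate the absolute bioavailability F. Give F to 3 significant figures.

F = 0.660

Trapezoidal AUC_0→11 (rectal suppository):
  [0→1]: (0.00+9.10)/2 × 1 = 4.55
  [1→2]: (9.10+6.74)/2 × 1 = 7.92
  [2→2.5]: (6.74+5.47)/2 × 0.5 = 3.0525
  [2.5→6.5]: (5.47+0.92)/2 × 4 = 12.78
  [6.5→10.5]: (0.92+0.15)/2 × 4 = 2.14
  [10.5→11]: (0.15+0.12)/2 × 0.5 = 0.0675
  Sum = 30.51 mg/L·hr
Tail: C_last/k_e = 0.12/0.448 = 0.268
AUC_0→∞ (rectal suppository) = 30.51 + 0.268 = 30.778 mg/L·hr
F = (AUC_ev/D_ev)/(AUC_iv/D_iv) = (30.778/300)/(31.1/200) = 0.102593/0.1555 = 0.6598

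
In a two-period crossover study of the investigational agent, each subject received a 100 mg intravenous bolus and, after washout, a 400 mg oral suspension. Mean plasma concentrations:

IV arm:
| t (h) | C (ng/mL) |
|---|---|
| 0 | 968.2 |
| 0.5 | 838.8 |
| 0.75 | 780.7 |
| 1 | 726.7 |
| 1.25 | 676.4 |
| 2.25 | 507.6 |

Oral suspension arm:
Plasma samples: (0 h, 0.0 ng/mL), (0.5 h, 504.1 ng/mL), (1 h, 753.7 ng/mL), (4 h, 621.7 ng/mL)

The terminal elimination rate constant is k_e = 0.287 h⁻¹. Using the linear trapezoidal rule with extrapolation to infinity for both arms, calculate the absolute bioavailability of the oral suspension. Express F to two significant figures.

Trapezoidal AUC_0→2.25 (IV):
  [0→0.5]: (968.2+838.8)/2 × 0.5 = 451.75
  [0.5→0.75]: (838.8+780.7)/2 × 0.25 = 202.4375
  [0.75→1]: (780.7+726.7)/2 × 0.25 = 188.425
  [1→1.25]: (726.7+676.4)/2 × 0.25 = 175.3875
  [1.25→2.25]: (676.4+507.6)/2 × 1 = 592.0
  Sum = 1610.0 ng/mL·h
IV tail: 507.6/0.287 = 1768.641; AUC_iv,0→∞ = 1610.0 + 1768.641 = 3378.641 ng/mL·h
Trapezoidal AUC_0→4 (oral suspension):
  [0→0.5]: (0.0+504.1)/2 × 0.5 = 126.025
  [0.5→1]: (504.1+753.7)/2 × 0.5 = 314.45
  [1→4]: (753.7+621.7)/2 × 3 = 2063.1
  Sum = 2503.575 ng/mL·h
oral suspension tail: 621.7/0.287 = 2166.202; AUC_ev,0→∞ = 2503.575 + 2166.202 = 4669.777 ng/mL·h
F = (AUC_ev/D_ev)/(AUC_iv/D_iv) = (4669.777/400)/(3378.641/100) = 11.6744/33.78641 = 0.3455

F = 0.35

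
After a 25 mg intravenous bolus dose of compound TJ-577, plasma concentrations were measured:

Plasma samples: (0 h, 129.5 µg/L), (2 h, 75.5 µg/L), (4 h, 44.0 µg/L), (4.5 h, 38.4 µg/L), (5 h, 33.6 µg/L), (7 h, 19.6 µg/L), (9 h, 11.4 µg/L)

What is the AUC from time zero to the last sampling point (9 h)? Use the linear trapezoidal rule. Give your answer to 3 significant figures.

Trapezoidal AUC_0→9:
  [0→2]: (129.5+75.5)/2 × 2 = 205.0
  [2→4]: (75.5+44.0)/2 × 2 = 119.5
  [4→4.5]: (44.0+38.4)/2 × 0.5 = 20.6
  [4.5→5]: (38.4+33.6)/2 × 0.5 = 18.0
  [5→7]: (33.6+19.6)/2 × 2 = 53.2
  [7→9]: (19.6+11.4)/2 × 2 = 31.0
  Sum = 447.3 µg/L·h

AUC = 447 µg/L·h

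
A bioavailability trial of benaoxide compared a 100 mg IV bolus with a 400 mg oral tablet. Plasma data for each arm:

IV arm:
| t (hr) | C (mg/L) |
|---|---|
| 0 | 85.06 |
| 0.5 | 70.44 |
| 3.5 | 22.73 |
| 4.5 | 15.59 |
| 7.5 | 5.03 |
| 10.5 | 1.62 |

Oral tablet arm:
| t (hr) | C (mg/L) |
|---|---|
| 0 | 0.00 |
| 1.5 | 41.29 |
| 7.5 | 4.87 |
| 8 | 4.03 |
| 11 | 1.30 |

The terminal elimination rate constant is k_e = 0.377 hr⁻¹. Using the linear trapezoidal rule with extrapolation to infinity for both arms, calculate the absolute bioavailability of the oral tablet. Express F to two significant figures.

Trapezoidal AUC_0→10.5 (IV):
  [0→0.5]: (85.06+70.44)/2 × 0.5 = 38.875
  [0.5→3.5]: (70.44+22.73)/2 × 3 = 139.755
  [3.5→4.5]: (22.73+15.59)/2 × 1 = 19.16
  [4.5→7.5]: (15.59+5.03)/2 × 3 = 30.93
  [7.5→10.5]: (5.03+1.62)/2 × 3 = 9.975
  Sum = 238.695 mg/L·hr
IV tail: 1.62/0.377 = 4.297; AUC_iv,0→∞ = 238.695 + 4.297 = 242.992 mg/L·hr
Trapezoidal AUC_0→11 (oral tablet):
  [0→1.5]: (0.00+41.29)/2 × 1.5 = 30.9675
  [1.5→7.5]: (41.29+4.87)/2 × 6 = 138.48
  [7.5→8]: (4.87+4.03)/2 × 0.5 = 2.225
  [8→11]: (4.03+1.30)/2 × 3 = 7.995
  Sum = 179.6675 mg/L·hr
oral tablet tail: 1.30/0.377 = 3.448; AUC_ev,0→∞ = 179.6675 + 3.448 = 183.1155 mg/L·hr
F = (AUC_ev/D_ev)/(AUC_iv/D_iv) = (183.1155/400)/(242.992/100) = 0.45778875/2.42992 = 0.1884

F = 0.19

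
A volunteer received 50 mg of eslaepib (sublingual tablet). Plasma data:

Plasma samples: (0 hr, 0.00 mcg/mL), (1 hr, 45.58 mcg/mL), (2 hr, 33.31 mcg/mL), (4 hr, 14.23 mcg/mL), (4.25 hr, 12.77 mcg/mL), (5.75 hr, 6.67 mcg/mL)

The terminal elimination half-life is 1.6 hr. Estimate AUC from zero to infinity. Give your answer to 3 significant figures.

AUC = 143 mcg/mL·hr

Trapezoidal AUC_0→5.75:
  [0→1]: (0.00+45.58)/2 × 1 = 22.79
  [1→2]: (45.58+33.31)/2 × 1 = 39.445
  [2→4]: (33.31+14.23)/2 × 2 = 47.54
  [4→4.25]: (14.23+12.77)/2 × 0.25 = 3.375
  [4.25→5.75]: (12.77+6.67)/2 × 1.5 = 14.58
  Sum = 127.73 mcg/mL·hr
k_e = ln2 / t½ = 0.693147 / 1.6 = 0.4332 hr^-1
Extrapolated tail: C_last / k_e = 6.67 / 0.4332 = 15.397
AUC_0→∞ = 127.73 + 15.397 = 143.127 mcg/mL·hr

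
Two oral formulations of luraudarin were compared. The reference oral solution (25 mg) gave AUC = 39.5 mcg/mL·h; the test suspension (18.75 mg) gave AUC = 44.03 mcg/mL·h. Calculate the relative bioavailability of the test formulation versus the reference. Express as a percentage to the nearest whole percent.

F_rel = 149%

F_rel = (AUC_test/D_test) / (AUC_ref/D_ref)
      = (44.03/18.75) / (39.5/25)
      = 2.34827 / 1.58 = 1.4862 = 148.62%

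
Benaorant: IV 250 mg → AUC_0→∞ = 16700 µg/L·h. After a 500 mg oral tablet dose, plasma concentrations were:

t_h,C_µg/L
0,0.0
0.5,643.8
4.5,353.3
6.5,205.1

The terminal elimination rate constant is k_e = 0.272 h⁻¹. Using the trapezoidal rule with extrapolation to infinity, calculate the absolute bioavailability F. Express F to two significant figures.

F = 0.10

Trapezoidal AUC_0→6.5 (oral tablet):
  [0→0.5]: (0.0+643.8)/2 × 0.5 = 160.95
  [0.5→4.5]: (643.8+353.3)/2 × 4 = 1994.2
  [4.5→6.5]: (353.3+205.1)/2 × 2 = 558.4
  Sum = 2713.55 µg/L·h
Tail: C_last/k_e = 205.1/0.272 = 754.044
AUC_0→∞ (oral tablet) = 2713.55 + 754.044 = 3467.594 µg/L·h
F = (AUC_ev/D_ev)/(AUC_iv/D_iv) = (3467.594/500)/(16700/250) = 6.935188/66.8 = 0.1038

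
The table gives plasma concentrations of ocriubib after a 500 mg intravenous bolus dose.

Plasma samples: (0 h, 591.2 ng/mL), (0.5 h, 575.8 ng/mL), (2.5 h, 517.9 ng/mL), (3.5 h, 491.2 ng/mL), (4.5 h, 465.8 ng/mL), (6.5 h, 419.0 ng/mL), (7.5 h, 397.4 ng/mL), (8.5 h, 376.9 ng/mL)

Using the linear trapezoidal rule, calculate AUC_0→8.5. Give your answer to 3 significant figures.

AUC = 4050 ng/mL·h

Trapezoidal AUC_0→8.5:
  [0→0.5]: (591.2+575.8)/2 × 0.5 = 291.75
  [0.5→2.5]: (575.8+517.9)/2 × 2 = 1093.7
  [2.5→3.5]: (517.9+491.2)/2 × 1 = 504.55
  [3.5→4.5]: (491.2+465.8)/2 × 1 = 478.5
  [4.5→6.5]: (465.8+419.0)/2 × 2 = 884.8
  [6.5→7.5]: (419.0+397.4)/2 × 1 = 408.2
  [7.5→8.5]: (397.4+376.9)/2 × 1 = 387.15
  Sum = 4048.65 ng/mL·h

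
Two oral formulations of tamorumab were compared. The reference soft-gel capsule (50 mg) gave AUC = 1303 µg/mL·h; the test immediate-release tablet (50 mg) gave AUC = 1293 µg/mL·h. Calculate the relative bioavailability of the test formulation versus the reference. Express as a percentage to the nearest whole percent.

F_rel = (AUC_test/D_test) / (AUC_ref/D_ref)
      = (1293/50) / (1303/50)
      = 25.86 / 26.06 = 0.9923 = 99.23%

F_rel = 99%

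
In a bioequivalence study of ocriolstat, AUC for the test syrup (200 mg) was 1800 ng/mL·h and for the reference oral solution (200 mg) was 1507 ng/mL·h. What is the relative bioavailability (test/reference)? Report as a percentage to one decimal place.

F_rel = (AUC_test/D_test) / (AUC_ref/D_ref)
      = (1800/200) / (1507/200)
      = 9 / 7.535 = 1.1944 = 119.44%

F_rel = 119.4%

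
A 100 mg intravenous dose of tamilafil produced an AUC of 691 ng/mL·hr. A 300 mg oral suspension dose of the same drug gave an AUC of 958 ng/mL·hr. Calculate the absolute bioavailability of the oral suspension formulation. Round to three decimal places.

F = 0.462

F = (AUC_ev / D_ev) / (AUC_iv / D_iv)
  = (958/300) / (691/100)
  = 3.19333 / 6.91 = 0.4621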